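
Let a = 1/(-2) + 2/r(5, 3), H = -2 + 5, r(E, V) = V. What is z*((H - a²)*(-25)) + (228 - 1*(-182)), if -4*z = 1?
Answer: 61715/144 ≈ 428.58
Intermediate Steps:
z = -¼ (z = -¼*1 = -¼ ≈ -0.25000)
H = 3
a = ⅙ (a = 1/(-2) + 2/3 = 1*(-½) + 2*(⅓) = -½ + ⅔ = ⅙ ≈ 0.16667)
z*((H - a²)*(-25)) + (228 - 1*(-182)) = -(3 - (⅙)²)*(-25)/4 + (228 - 1*(-182)) = -(3 - 1*1/36)*(-25)/4 + (228 + 182) = -(3 - 1/36)*(-25)/4 + 410 = -107*(-25)/144 + 410 = -¼*(-2675/36) + 410 = 2675/144 + 410 = 61715/144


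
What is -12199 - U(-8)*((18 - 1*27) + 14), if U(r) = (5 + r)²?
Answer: -12244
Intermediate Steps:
-12199 - U(-8)*((18 - 1*27) + 14) = -12199 - (5 - 8)²*((18 - 1*27) + 14) = -12199 - (-3)²*((18 - 27) + 14) = -12199 - 9*(-9 + 14) = -12199 - 9*5 = -12199 - 1*45 = -12199 - 45 = -12244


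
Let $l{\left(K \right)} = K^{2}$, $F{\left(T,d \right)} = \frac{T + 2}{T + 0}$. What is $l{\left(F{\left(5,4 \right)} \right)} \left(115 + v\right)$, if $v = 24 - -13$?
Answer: $\frac{7448}{25} \approx 297.92$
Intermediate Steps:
$F{\left(T,d \right)} = \frac{2 + T}{T}$
$v = 37$ ($v = 24 + 13 = 37$)
$l{\left(F{\left(5,4 \right)} \right)} \left(115 + v\right) = \left(\frac{2 + 5}{5}\right)^{2} \left(115 + 37\right) = \left(\frac{1}{5} \cdot 7\right)^{2} \cdot 152 = \left(\frac{7}{5}\right)^{2} \cdot 152 = \frac{49}{25} \cdot 152 = \frac{7448}{25}$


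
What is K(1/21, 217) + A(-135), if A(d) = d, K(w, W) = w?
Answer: -2834/21 ≈ -134.95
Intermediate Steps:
K(1/21, 217) + A(-135) = 1/21 - 135 = -2834/21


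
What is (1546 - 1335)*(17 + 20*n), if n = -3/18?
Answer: 8651/3 ≈ 2883.7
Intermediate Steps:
n = -⅙ (n = -3*1/18 = -⅙ ≈ -0.16667)
(1546 - 1335)*(17 + 20*n) = (1546 - 1335)*(17 + 20*(-⅙)) = 211*(17 - 10/3) = 211*(41/3) = 8651/3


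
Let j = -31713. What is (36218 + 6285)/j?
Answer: -42503/31713 ≈ -1.3402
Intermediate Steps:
(36218 + 6285)/j = (36218 + 6285)/(-31713) = 42503*(-1/31713) = -42503/31713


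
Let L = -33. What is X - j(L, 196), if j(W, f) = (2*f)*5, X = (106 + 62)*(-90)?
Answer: -17080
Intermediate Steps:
X = -15120 (X = 168*(-90) = -15120)
j(W, f) = 10*f
X - j(L, 196) = -15120 - 10*196 = -15120 - 1*1960 = -15120 - 1960 = -17080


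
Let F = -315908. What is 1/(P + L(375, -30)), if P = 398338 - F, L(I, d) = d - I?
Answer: 1/713841 ≈ 1.4009e-6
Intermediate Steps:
P = 714246 (P = 398338 - 1*(-315908) = 398338 + 315908 = 714246)
1/(P + L(375, -30)) = 1/(714246 + (-30 - 1*375)) = 1/(714246 + (-30 - 375)) = 1/(714246 - 405) = 1/713841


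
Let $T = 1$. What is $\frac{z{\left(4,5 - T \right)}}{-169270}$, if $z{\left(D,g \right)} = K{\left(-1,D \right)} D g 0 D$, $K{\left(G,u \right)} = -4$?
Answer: $0$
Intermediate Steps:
$z{\left(D,g \right)} = 0$ ($z{\left(D,g \right)} = - 4 D g 0 D = - 4 D 0 D = - 4 D 0 = 0$)
$\frac{z{\left(4,5 - T \right)}}{-169270} = \frac{0}{-169270} = 0 \left(- \frac{1}{169270}\right) = 0$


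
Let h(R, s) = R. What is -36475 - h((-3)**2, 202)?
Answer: -36484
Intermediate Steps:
-36475 - h((-3)**2, 202) = -36475 - 1*(-3)**2 = -36475 - 1*9 = -36475 - 9 = -36484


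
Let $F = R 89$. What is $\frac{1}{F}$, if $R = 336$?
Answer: $\frac{1}{29904} \approx 3.344 \cdot 10^{-5}$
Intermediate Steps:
$F = 29904$ ($F = 336 \cdot 89 = 29904$)
$\frac{1}{F} = \frac{1}{29904}$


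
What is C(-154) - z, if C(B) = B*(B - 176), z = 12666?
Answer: 38154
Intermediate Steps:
C(B) = B*(-176 + B)
C(-154) - z = -154*(-176 - 154) - 1*12666 = -154*(-330) - 12666 = 50820 - 12666 = 38154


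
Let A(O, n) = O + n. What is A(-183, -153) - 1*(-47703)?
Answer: 47367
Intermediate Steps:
A(-183, -153) - 1*(-47703) = (-183 - 153) - 1*(-47703) = -336 + 47703 = 47367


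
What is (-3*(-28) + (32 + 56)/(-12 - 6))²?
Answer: 506944/81 ≈ 6258.6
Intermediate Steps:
(-3*(-28) + (32 + 56)/(-12 - 6))² = (84 + 88/(-18))² = (84 + 88*(-1/18))² = (84 - 44/9)² = (712/9)² = 506944/81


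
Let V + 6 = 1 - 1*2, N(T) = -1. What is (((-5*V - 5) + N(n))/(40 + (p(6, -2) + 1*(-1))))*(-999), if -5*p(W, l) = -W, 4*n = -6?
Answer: -48285/67 ≈ -720.67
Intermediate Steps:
n = -3/2 (n = (1/4)*(-6) = -3/2 ≈ -1.5000)
V = -7 (V = -6 + (1 - 1*2) = -6 + (1 - 2) = -6 - 1 = -7)
p(W, l) = W/5 (p(W, l) = -(-1)*W/5 = W/5)
(((-5*V - 5) + N(n))/(40 + (p(6, -2) + 1*(-1))))*(-999) = (((-5*(-7) - 5) - 1)/(40 + ((1/5)*6 + 1*(-1))))*(-999) = (((35 - 5) - 1)/(40 + (6/5 - 1)))*(-999) = ((30 - 1)/(40 + 1/5))*(-999) = (29/(201/5))*(-999) = (29*(5/201))*(-999) = (145/201)*(-999) = -48285/67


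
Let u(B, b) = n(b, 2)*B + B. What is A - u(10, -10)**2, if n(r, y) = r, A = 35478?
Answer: 27378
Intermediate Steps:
u(B, b) = B + B*b (u(B, b) = b*B + B = B*b + B = B + B*b)
A - u(10, -10)**2 = 35478 - (10*(1 - 10))**2 = 35478 - (10*(-9))**2 = 35478 - 1*(-90)**2 = 35478 - 1*8100 = 35478 - 8100 = 27378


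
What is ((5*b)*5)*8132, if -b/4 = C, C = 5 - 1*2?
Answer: -2439600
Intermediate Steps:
C = 3 (C = 5 - 2 = 3)
b = -12 (b = -4*3 = -12)
((5*b)*5)*8132 = ((5*(-12))*5)*8132 = -60*5*8132 = -300*8132 = -2439600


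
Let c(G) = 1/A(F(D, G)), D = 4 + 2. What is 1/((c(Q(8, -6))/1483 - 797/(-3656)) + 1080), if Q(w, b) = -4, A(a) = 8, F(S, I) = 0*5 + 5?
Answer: 677731/732097281 ≈ 0.00092574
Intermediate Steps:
D = 6
F(S, I) = 5 (F(S, I) = 0 + 5 = 5)
c(G) = ⅛ (c(G) = 1/8 = ⅛)
1/((c(Q(8, -6))/1483 - 797/(-3656)) + 1080) = 1/(((⅛)/1483 - 797/(-3656)) + 1080) = 1/(((⅛)*(1/1483) - 797*(-1/3656)) + 1080) = 1/((1/11864 + 797/3656) + 1080) = 1/(147801/677731 + 1080) = 1/(732097281/677731) = 677731/732097281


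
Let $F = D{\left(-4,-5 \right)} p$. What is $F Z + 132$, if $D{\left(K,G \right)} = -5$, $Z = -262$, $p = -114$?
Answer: $-149208$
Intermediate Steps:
$F = 570$ ($F = \left(-5\right) \left(-114\right) = 570$)
$F Z + 132 = 570 \left(-262\right) + 132 = -149340 + 132 = -149208$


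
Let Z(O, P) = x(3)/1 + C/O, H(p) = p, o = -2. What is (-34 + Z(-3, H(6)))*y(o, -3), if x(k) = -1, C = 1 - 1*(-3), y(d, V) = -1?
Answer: 109/3 ≈ 36.333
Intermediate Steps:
C = 4 (C = 1 + 3 = 4)
Z(O, P) = -1 + 4/O (Z(O, P) = -1/1 + 4/O = -1*1 + 4/O = -1 + 4/O)
(-34 + Z(-3, H(6)))*y(o, -3) = (-34 + (4 - 1*(-3))/(-3))*(-1) = (-34 - (4 + 3)/3)*(-1) = (-34 - ⅓*7)*(-1) = (-34 - 7/3)*(-1) = -109/3*(-1) = 109/3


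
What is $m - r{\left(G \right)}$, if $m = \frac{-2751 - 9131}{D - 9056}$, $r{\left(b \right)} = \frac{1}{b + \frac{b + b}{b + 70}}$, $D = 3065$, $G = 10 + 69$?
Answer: $\frac{140847719}{71466639} \approx 1.9708$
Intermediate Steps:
$G = 79$
$r{\left(b \right)} = \frac{1}{b + \frac{2 b}{70 + b}}$
$m = \frac{11882}{5991}$ ($m = \frac{-2751 - 9131}{3065 - 9056} = - \frac{11882}{-5991} = \left(-11882\right) \left(- \frac{1}{5991}\right) = \frac{11882}{5991} \approx 1.9833$)
$m - r{\left(G \right)} = \frac{11882}{5991} - \frac{70 + 79}{79 \left(72 + 79\right)} = \frac{11882}{5991} - \frac{1}{79} \cdot \frac{1}{151} \cdot 149 = \frac{11882}{5991} - \frac{149}{11929} = \frac{140847719}{71466639}$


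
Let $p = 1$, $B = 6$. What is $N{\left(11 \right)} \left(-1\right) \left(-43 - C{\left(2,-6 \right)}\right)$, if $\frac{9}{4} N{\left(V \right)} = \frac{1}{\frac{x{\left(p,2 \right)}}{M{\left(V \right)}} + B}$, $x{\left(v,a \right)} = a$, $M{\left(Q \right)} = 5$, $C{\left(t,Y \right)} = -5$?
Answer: $\frac{95}{36} \approx 2.6389$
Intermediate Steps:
$N{\left(V \right)} = \frac{5}{72}$ ($N{\left(V \right)} = \frac{4}{9 \left(\frac{2}{5} + 6\right)} = \frac{4}{9 \cdot \frac{32}{5}} = \frac{4}{9} \cdot \frac{5}{32} = \frac{5}{72}$)
$N{\left(11 \right)} \left(-1\right) \left(-43 - C{\left(2,-6 \right)}\right) = \frac{5}{72} \left(-1\right) \left(-43 - -5\right) = - \frac{5 \left(-43 + 5\right)}{72} = \left(- \frac{5}{72}\right) \left(-38\right) = \frac{95}{36}$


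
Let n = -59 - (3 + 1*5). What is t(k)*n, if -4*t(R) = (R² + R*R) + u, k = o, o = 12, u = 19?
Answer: 20569/4 ≈ 5142.3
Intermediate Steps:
k = 12
t(R) = -19/4 - R²/2 (t(R) = -((R² + R*R) + 19)/4 = -((R² + R²) + 19)/4 = -(2*R² + 19)/4 = -(19 + 2*R²)/4 = -19/4 - R²/2)
n = -67 (n = -59 - (3 + 5) = -59 - 1*8 = -59 - 8 = -67)
t(k)*n = (-19/4 - ½*12²)*(-67) = (-19/4 - ½*144)*(-67) = (-19/4 - 72)*(-67) = -307/4*(-67) = 20569/4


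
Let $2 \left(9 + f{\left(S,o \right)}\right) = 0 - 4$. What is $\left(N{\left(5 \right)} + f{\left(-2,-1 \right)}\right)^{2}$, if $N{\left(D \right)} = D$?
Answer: $36$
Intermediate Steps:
$f{\left(S,o \right)} = -11$ ($f{\left(S,o \right)} = -9 + \frac{0 - 4}{2} = -9 + \frac{1}{2} \left(-4\right) = -9 - 2 = -11$)
$\left(N{\left(5 \right)} + f{\left(-2,-1 \right)}\right)^{2} = \left(5 - 11\right)^{2} = \left(-6\right)^{2} = 36$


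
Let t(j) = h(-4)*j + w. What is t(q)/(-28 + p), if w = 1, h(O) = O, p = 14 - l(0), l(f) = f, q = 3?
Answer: 11/14 ≈ 0.78571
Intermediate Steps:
p = 14 (p = 14 - 1*0 = 14 + 0 = 14)
t(j) = 1 - 4*j (t(j) = -4*j + 1 = 1 - 4*j)
t(q)/(-28 + p) = (1 - 4*3)/(-28 + 14) = (1 - 12)/(-14) = -1/14*(-11) = 11/14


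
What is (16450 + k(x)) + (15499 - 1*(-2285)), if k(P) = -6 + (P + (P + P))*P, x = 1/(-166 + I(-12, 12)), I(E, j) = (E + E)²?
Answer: 5753726803/168100 ≈ 34228.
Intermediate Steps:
I(E, j) = 4*E² (I(E, j) = (2*E)² = 4*E²)
x = 1/410 (x = 1/(-166 + 4*(-12)²) = 1/(-166 + 4*144) = 1/(-166 + 576) = 1/410 ≈ 0.0024390)
k(P) = -6 + 3*P² (k(P) = -6 + (P + 2*P)*P = -6 + (3*P)*P = -6 + 3*P²)
(16450 + k(x)) + (15499 - 1*(-2285)) = (16450 + (-6 + 3*(1/410)²)) + (15499 - 1*(-2285)) = (16450 + (-6 + 3*(1/168100))) + (15499 + 2285) = (16450 + (-6 + 3/168100)) + 17784 = (16450 - 1008597/168100) + 17784 = 2764236403/168100 + 17784 = 5753726803/168100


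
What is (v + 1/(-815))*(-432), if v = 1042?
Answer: -366866928/815 ≈ -4.5014e+5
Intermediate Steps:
(v + 1/(-815))*(-432) = (1042 + 1/(-815))*(-432) = (1042 - 1/815)*(-432) = (849229/815)*(-432) = -366866928/815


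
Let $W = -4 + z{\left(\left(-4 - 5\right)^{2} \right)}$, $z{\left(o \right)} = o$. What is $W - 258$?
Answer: $-181$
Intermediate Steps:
$W = 77$ ($W = -4 + \left(-4 - 5\right)^{2} = -4 + \left(-9\right)^{2} = -4 + 81 = 77$)
$W - 258 = 77 - 258 = -181$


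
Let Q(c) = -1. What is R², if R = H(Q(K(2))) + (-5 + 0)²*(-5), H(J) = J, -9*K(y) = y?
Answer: 15876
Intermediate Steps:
K(y) = -y/9
R = -126 (R = -1 + (-5 + 0)²*(-5) = -1 + (-5)²*(-5) = -1 + 25*(-5) = -1 - 125 = -126)
R² = (-126)² = 15876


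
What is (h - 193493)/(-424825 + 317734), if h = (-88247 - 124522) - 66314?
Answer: 472576/107091 ≈ 4.4128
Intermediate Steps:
h = -279083 (h = -212769 - 66314 = -279083)
(h - 193493)/(-424825 + 317734) = (-279083 - 193493)/(-424825 + 317734) = -472576/(-107091) = -472576*(-1/107091) = 472576/107091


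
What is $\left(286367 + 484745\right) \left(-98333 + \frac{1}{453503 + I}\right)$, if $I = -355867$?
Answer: $- \frac{1850830885236286}{24409} \approx -7.5826 \cdot 10^{10}$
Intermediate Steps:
$\left(286367 + 484745\right) \left(-98333 + \frac{1}{453503 + I}\right) = \left(286367 + 484745\right) \left(-98333 + \frac{1}{453503 - 355867}\right) = 771112 \left(-98333 + \frac{1}{97636}\right) = 771112 \left(- \frac{9600840787}{97636}\right) = - \frac{1850830885236286}{24409}$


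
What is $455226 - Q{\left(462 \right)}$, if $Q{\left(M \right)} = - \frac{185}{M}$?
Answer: $\frac{210314597}{462} \approx 4.5523 \cdot 10^{5}$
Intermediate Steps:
$455226 - Q{\left(462 \right)} = 455226 - - \frac{185}{462} = 455226 + \frac{185}{462} = \frac{210314597}{462}$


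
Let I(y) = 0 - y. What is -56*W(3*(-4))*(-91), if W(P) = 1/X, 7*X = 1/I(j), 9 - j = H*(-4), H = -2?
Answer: -35672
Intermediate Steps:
j = 1 (j = 9 - (-2)*(-4) = 9 - 1*8 = 9 - 8 = 1)
I(y) = -y
X = -1/7 (X = 1/(7*((-1*1))) = (1/7)/(-1) = (1/7)*(-1) = -1/7 ≈ -0.14286)
W(P) = -7 (W(P) = 1/(-1/7) = -7)
-56*W(3*(-4))*(-91) = -56*(-7)*(-91) = 392*(-91) = -35672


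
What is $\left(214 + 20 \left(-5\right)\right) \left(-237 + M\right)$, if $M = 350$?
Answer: $12882$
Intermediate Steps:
$\left(214 + 20 \left(-5\right)\right) \left(-237 + M\right) = \left(214 + 20 \left(-5\right)\right) \left(-237 + 350\right) = \left(214 - 100\right) 113 = 114 \cdot 113 = 12882$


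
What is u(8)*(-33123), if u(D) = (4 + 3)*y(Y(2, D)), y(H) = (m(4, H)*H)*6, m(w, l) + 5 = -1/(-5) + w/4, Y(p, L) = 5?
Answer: 26432154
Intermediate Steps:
m(w, l) = -24/5 + w/4 (m(w, l) = -5 + (-1/(-5) + w/4) = -5 + (-1*(-⅕) + w*(¼)) = -5 + (⅕ + w/4) = -24/5 + w/4)
y(H) = -114*H/5 (y(H) = ((-24/5 + (¼)*4)*H)*6 = ((-24/5 + 1)*H)*6 = -19*H/5*6 = -114*H/5)
u(D) = -798 (u(D) = (4 + 3)*(-114/5*5) = 7*(-114) = -798)
u(8)*(-33123) = -798*(-33123) = 26432154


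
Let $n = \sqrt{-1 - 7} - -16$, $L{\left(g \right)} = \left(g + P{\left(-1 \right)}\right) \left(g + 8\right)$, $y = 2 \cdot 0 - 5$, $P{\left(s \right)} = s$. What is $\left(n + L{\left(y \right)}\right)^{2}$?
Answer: $4 \left(1 - i \sqrt{2}\right)^{2} \approx -4.0 - 11.314 i$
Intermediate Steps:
$y = -5$ ($y = 0 - 5 = -5$)
$L{\left(g \right)} = \left(-1 + g\right) \left(8 + g\right)$ ($L{\left(g \right)} = \left(g - 1\right) \left(g + 8\right) = \left(-1 + g\right) \left(8 + g\right)$)
$n = 16 + 2 i \sqrt{2}$ ($n = \sqrt{-8} + 16 = 2 i \sqrt{2} + 16 = 16 + 2 i \sqrt{2} \approx 16.0 + 2.8284 i$)
$\left(n + L{\left(y \right)}\right)^{2} = \left(\left(16 + 2 i \sqrt{2}\right) + \left(-8 + \left(-5\right)^{2} + 7 \left(-5\right)\right)\right)^{2} = \left(\left(16 + 2 i \sqrt{2}\right) - 18\right)^{2} = \left(-2 + 2 i \sqrt{2}\right)^{2}$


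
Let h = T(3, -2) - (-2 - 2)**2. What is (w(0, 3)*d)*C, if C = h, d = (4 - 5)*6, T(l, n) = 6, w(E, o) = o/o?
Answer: 60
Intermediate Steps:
w(E, o) = 1
d = -6 (d = -1*6 = -6)
h = -10 (h = 6 - (-2 - 2)**2 = 6 - 1*(-4)**2 = 6 - 1*16 = 6 - 16 = -10)
C = -10
(w(0, 3)*d)*C = (1*(-6))*(-10) = -6*(-10) = 60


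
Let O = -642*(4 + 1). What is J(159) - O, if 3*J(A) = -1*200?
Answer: 9430/3 ≈ 3143.3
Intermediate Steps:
O = -3210 (O = -642*5 = -3210)
J(A) = -200/3 (J(A) = (-1*200)/3 = (⅓)*(-200) = -200/3)
J(159) - O = -200/3 - 1*(-3210) = -200/3 + 3210 = 9430/3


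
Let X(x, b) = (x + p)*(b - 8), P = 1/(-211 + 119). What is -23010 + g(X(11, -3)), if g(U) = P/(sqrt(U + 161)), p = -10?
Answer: -23010 - sqrt(6)/2760 ≈ -23010.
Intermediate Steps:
P = -1/92 (P = 1/(-92) = -1/92 ≈ -0.010870)
X(x, b) = (-10 + x)*(-8 + b) (X(x, b) = (x - 10)*(b - 8) = (-10 + x)*(-8 + b))
g(U) = -1/(92*sqrt(161 + U)) (g(U) = -1/(92*sqrt(U + 161)) = -1/(92*sqrt(161 + U)))
-23010 + g(X(11, -3)) = -23010 - 1/(92*sqrt(161 + (80 - 10*(-3) - 8*11 - 3*11))) = -23010 - 1/(92*sqrt(161 + (80 + 30 - 88 - 33))) = -23010 - 1/(92*sqrt(161 - 11)) = -23010 - sqrt(6)/2760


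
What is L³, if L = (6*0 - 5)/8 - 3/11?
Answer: -493039/681472 ≈ -0.72349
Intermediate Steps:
L = -79/88 (L = (0 - 5)*(⅛) - 3*1/11 = -5*⅛ - 3/11 = -5/8 - 3/11 = -79/88 ≈ -0.89773)
L³ = (-79/88)³ = -493039/681472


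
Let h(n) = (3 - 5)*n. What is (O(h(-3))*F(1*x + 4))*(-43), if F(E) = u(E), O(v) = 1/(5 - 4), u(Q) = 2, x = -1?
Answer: -86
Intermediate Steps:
h(n) = -2*n
O(v) = 1 (O(v) = 1/1 = 1)
F(E) = 2
(O(h(-3))*F(1*x + 4))*(-43) = (1*2)*(-43) = 2*(-43) = -86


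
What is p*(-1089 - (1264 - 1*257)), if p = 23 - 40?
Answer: 35632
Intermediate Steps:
p = -17
p*(-1089 - (1264 - 1*257)) = -17*(-1089 - (1264 - 1*257)) = -17*(-1089 - (1264 - 257)) = -17*(-1089 - 1*1007) = -17*(-1089 - 1007) = -17*(-2096) = 35632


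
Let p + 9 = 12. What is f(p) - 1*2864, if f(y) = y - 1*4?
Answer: -2865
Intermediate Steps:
p = 3 (p = -9 + 12 = 3)
f(y) = -4 + y (f(y) = y - 4 = -4 + y)
f(p) - 1*2864 = (-4 + 3) - 1*2864 = -1 - 2864 = -2865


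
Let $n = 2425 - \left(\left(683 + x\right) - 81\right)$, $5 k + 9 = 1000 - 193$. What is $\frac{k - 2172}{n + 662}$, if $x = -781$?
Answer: $- \frac{5031}{8165} \approx -0.61617$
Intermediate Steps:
$k = \frac{798}{5}$ ($k = - \frac{9}{5} + \frac{1000 - 193}{5} = - \frac{9}{5} + \frac{1}{5} \cdot 807 = - \frac{9}{5} + \frac{807}{5} = \frac{798}{5} \approx 159.6$)
$n = 2604$ ($n = 2425 - \left(\left(683 - 781\right) - 81\right) = 2425 - \left(-98 - 81\right) = 2425 - -179 = 2425 + 179 = 2604$)
$\frac{k - 2172}{n + 662} = \frac{\frac{798}{5} - 2172}{2604 + 662} = - \frac{10062}{5 \cdot 3266} = \left(- \frac{10062}{5}\right) \frac{1}{3266} = - \frac{5031}{8165}$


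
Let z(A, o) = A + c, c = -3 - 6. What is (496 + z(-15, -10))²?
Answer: 222784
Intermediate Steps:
c = -9
z(A, o) = -9 + A (z(A, o) = A - 9 = -9 + A)
(496 + z(-15, -10))² = (496 + (-9 - 15))² = (496 - 24)² = 472² = 222784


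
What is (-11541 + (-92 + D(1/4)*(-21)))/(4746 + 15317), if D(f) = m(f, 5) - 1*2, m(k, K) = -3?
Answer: -11528/20063 ≈ -0.57459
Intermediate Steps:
D(f) = -5 (D(f) = -3 - 1*2 = -3 - 2 = -5)
(-11541 + (-92 + D(1/4)*(-21)))/(4746 + 15317) = (-11541 + (-92 - 5*(-21)))/(4746 + 15317) = (-11541 + (-92 + 105))/20063 = (-11541 + 13)*(1/20063) = -11528*1/20063 = -11528/20063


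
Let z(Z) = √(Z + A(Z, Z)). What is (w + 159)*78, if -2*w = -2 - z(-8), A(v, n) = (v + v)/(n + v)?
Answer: 12480 + 39*I*√7 ≈ 12480.0 + 103.18*I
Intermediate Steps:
A(v, n) = 2*v/(n + v) (A(v, n) = (2*v)/(n + v) = 2*v/(n + v))
z(Z) = √(1 + Z) (z(Z) = √(Z + 2*Z/(Z + Z)) = √(Z + 2*Z/((2*Z))) = √(Z + 2*Z*(1/(2*Z))) = √(Z + 1) = √(1 + Z))
w = 1 + I*√7/2 (w = -(-2 - √(1 - 8))/2 = -(-2 - √(-7))/2 = -(-2 - I*√7)/2 = 1 + I*√7/2 ≈ 1.0 + 1.3229*I)
(w + 159)*78 = ((1 + I*√7/2) + 159)*78 = (160 + I*√7/2)*78 = 12480 + 39*I*√7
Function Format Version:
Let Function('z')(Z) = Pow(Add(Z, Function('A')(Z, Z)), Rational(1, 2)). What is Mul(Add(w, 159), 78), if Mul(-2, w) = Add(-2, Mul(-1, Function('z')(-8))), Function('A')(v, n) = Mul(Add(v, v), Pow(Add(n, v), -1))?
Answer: Add(12480, Mul(39, I, Pow(7, Rational(1, 2)))) ≈ Add(12480., Mul(103.18, I))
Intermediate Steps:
Function('A')(v, n) = Mul(2, v, Pow(Add(n, v), -1)) (Function('A')(v, n) = Mul(Mul(2, v), Pow(Add(n, v), -1)) = Mul(2, v, Pow(Add(n, v), -1)))
Function('z')(Z) = Pow(Add(1, Z), Rational(1, 2)) (Function('z')(Z) = Pow(Add(Z, Mul(2, Z, Pow(Add(Z, Z), -1))), Rational(1, 2)) = Pow(Add(Z, Mul(2, Z, Pow(Mul(2, Z), -1))), Rational(1, 2)) = Pow(Add(Z, Mul(2, Z, Mul(Rational(1, 2), Pow(Z, -1)))), Rational(1, 2)) = Pow(Add(Z, 1), Rational(1, 2)) = Pow(Add(1, Z), Rational(1, 2)))
w = Add(1, Mul(Rational(1, 2), I, Pow(7, Rational(1, 2)))) (w = Mul(Rational(-1, 2), Add(-2, Mul(-1, Pow(Add(1, -8), Rational(1, 2))))) = Mul(Rational(-1, 2), Add(-2, Mul(-1, Pow(-7, Rational(1, 2))))) = Mul(Rational(-1, 2), Add(-2, Mul(-1, Mul(I, Pow(7, Rational(1, 2)))))) = Mul(Rational(-1, 2), Add(-2, Mul(-1, I, Pow(7, Rational(1, 2))))) = Add(1, Mul(Rational(1, 2), I, Pow(7, Rational(1, 2)))) ≈ Add(1.0000, Mul(1.3229, I)))
Mul(Add(w, 159), 78) = Mul(Add(Add(1, Mul(Rational(1, 2), I, Pow(7, Rational(1, 2)))), 159), 78) = Mul(Add(160, Mul(Rational(1, 2), I, Pow(7, Rational(1, 2)))), 78) = Add(12480, Mul(39, I, Pow(7, Rational(1, 2))))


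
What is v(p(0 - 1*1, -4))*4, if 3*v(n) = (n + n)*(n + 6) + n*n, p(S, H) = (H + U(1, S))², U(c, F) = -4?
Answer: 17408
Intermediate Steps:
p(S, H) = (-4 + H)² (p(S, H) = (H - 4)² = (-4 + H)²)
v(n) = n²/3 + 2*n*(6 + n)/3 (v(n) = ((n + n)*(n + 6) + n*n)/3 = ((2*n)*(6 + n) + n²)/3 = (2*n*(6 + n) + n²)/3 = (n² + 2*n*(6 + n))/3 = n²/3 + 2*n*(6 + n)/3)
v(p(0 - 1*1, -4))*4 = ((-4 - 4)²*(4 + (-4 - 4)²))*4 = ((-8)²*(4 + (-8)²))*4 = (64*(4 + 64))*4 = (64*68)*4 = 4352*4 = 17408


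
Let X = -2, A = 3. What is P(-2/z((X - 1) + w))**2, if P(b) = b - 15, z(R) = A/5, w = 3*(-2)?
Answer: 3025/9 ≈ 336.11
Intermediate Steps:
w = -6
z(R) = 3/5
P(b) = -15 + b
P(-2/z((X - 1) + w))**2 = (-15 - 2/3/5)**2 = (-15 - 2*5/3)**2 = (-15 - 10/3)**2 = (-55/3)**2 = 3025/9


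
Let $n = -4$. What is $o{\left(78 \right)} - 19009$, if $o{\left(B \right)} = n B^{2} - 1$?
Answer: $-43346$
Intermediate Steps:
$o{\left(B \right)} = -1 - 4 B^{2}$ ($o{\left(B \right)} = - 4 B^{2} - 1 = -1 - 4 B^{2}$)
$o{\left(78 \right)} - 19009 = \left(-1 - 4 \cdot 78^{2}\right) - 19009 = \left(-1 - 24336\right) - 19009 = -24337 - 19009 = -43346$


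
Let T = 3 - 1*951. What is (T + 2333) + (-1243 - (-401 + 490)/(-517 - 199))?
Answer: 101761/716 ≈ 142.12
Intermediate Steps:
T = -948 (T = 3 - 951 = -948)
(T + 2333) + (-1243 - (-401 + 490)/(-517 - 199)) = (-948 + 2333) + (-1243 - (-401 + 490)/(-517 - 199)) = 1385 + (-1243 - 89/(-716)) = 1385 + (-1243 - 89*(-1)/716) = 1385 + (-1243 - 1*(-89/716)) = 1385 + (-1243 + 89/716) = 1385 - 889899/716 = 101761/716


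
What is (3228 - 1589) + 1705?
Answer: 3344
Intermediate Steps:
(3228 - 1589) + 1705 = 1639 + 1705 = 3344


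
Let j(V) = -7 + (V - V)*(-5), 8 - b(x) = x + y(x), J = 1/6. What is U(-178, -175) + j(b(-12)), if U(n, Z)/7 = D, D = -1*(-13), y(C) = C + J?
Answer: 84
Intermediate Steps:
J = 1/6 ≈ 0.16667
y(C) = 1/6 + C (y(C) = C + 1/6 = 1/6 + C)
b(x) = 47/6 - 2*x (b(x) = 8 - (x + (1/6 + x)) = 8 - (1/6 + 2*x) = 8 + (-1/6 - 2*x) = 47/6 - 2*x)
D = 13
U(n, Z) = 91 (U(n, Z) = 7*13 = 91)
j(V) = -7 (j(V) = -7 + 0*(-5) = -7 + 0 = -7)
U(-178, -175) + j(b(-12)) = 91 - 7 = 84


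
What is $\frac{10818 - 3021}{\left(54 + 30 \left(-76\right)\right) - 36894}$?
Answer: $- \frac{2599}{13040} \approx -0.19931$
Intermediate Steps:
$\frac{10818 - 3021}{\left(54 + 30 \left(-76\right)\right) - 36894} = \frac{7797}{\left(54 - 2280\right) - 36894} = \frac{7797}{-2226 - 36894} = \frac{7797}{-39120} = 7797 \left(- \frac{1}{39120}\right) = - \frac{2599}{13040}$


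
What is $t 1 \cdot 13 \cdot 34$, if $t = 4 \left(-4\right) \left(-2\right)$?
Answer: $14144$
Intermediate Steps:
$t = 32$ ($t = \left(-16\right) \left(-2\right) = 32$)
$t 1 \cdot 13 \cdot 34 = 32 \cdot 1 \cdot 13 \cdot 34 = 32 \cdot 13 \cdot 34 = 416 \cdot 34 = 14144$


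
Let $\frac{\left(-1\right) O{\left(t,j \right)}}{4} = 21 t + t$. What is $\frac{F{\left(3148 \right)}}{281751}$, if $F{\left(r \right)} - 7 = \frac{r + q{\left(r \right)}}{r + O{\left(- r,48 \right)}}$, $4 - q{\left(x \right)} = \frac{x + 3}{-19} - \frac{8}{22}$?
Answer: $\frac{410585141}{16498196904948} \approx 2.4887 \cdot 10^{-5}$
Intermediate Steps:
$q{\left(x \right)} = \frac{945}{209} + \frac{x}{19}$ ($q{\left(x \right)} = 4 - \left(\frac{x + 3}{-19} - \frac{8}{22}\right) = 4 - \left(\left(3 + x\right) \left(- \frac{1}{19}\right) - \frac{4}{11}\right) = 4 - \left(\left(- \frac{3}{19} - \frac{x}{19}\right) - \frac{4}{11}\right) = 4 - \left(- \frac{109}{209} - \frac{x}{19}\right) = 4 + \left(\frac{109}{209} + \frac{x}{19}\right) = \frac{945}{209} + \frac{x}{19}$)
$O{\left(t,j \right)} = - 88 t$ ($O{\left(t,j \right)} = - 4 \left(21 t + t\right) = - 4 \cdot 22 t = - 88 t$)
$F{\left(r \right)} = 7 + \frac{\frac{945}{209} + \frac{20 r}{19}}{89 r}$ ($F{\left(r \right)} = 7 + \frac{r + \left(\frac{945}{209} + \frac{r}{19}\right)}{r - 88 \left(- r\right)} = 7 + \frac{\frac{945}{209} + \frac{20 r}{19}}{r + 88 r} = 7 + \frac{\frac{945}{209} + \frac{20 r}{19}}{89 r}$)
$\frac{F{\left(3148 \right)}}{281751} = \frac{\frac{1}{18601} \cdot \frac{1}{3148} \left(945 + 130427 \cdot 3148\right)}{281751} = \frac{1}{18601} \cdot \frac{1}{3148} \left(945 + 410584196\right) \frac{1}{281751} = \frac{1}{18601} \cdot \frac{1}{3148} \cdot 410585141 \cdot \frac{1}{281751} = \frac{410585141}{58555948} \cdot \frac{1}{281751} = \frac{410585141}{16498196904948}$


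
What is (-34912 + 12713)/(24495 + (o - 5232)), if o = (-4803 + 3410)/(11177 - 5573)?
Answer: -124403196/107948459 ≈ -1.1524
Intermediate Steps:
o = -1393/5604 ≈ -0.24857
(-34912 + 12713)/(24495 + (o - 5232)) = (-34912 + 12713)/(24495 + (-1393/5604 - 5232)) = -22199/(24495 - 29321521/5604) = -22199/107948459/5604 = -22199*5604/107948459 = -124403196/107948459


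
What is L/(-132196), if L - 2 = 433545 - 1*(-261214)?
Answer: -694761/132196 ≈ -5.2555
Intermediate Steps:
L = 694761 (L = 2 + (433545 - 1*(-261214)) = 2 + (433545 + 261214) = 2 + 694759 = 694761)
L/(-132196) = 694761/(-132196) = 694761*(-1/132196) = -694761/132196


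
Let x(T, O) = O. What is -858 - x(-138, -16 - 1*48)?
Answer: -794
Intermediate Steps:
-858 - x(-138, -16 - 1*48) = -858 - (-16 - 1*48) = -858 - (-16 - 48) = -858 - 1*(-64) = -858 + 64 = -794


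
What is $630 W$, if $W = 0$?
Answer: $0$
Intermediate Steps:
$630 W = 630 \cdot 0 = 0$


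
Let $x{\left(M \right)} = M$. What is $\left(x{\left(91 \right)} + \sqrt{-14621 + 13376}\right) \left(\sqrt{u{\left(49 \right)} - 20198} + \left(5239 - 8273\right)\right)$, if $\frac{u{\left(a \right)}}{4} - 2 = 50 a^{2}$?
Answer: $- \left(91 + i \sqrt{1245}\right) \left(3034 - \sqrt{460010}\right) \approx -2.1437 \cdot 10^{5} - 83122.0 i$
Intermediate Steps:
$u{\left(a \right)} = 8 + 200 a^{2}$ ($u{\left(a \right)} = 8 + 4 \cdot 50 a^{2} = 8 + 200 a^{2}$)
$\left(x{\left(91 \right)} + \sqrt{-14621 + 13376}\right) \left(\sqrt{u{\left(49 \right)} - 20198} + \left(5239 - 8273\right)\right) = \left(91 + \sqrt{-14621 + 13376}\right) \left(\sqrt{\left(8 + 200 \cdot 49^{2}\right) - 20198} + \left(5239 - 8273\right)\right) = \left(91 + \sqrt{-1245}\right) \left(\sqrt{\left(8 + 200 \cdot 2401\right) - 20198} + \left(5239 - 8273\right)\right) = \left(91 + i \sqrt{1245}\right) \left(\sqrt{\left(8 + 480200\right) - 20198} - 3034\right) = \left(91 + i \sqrt{1245}\right) \left(\sqrt{480208 - 20198} - 3034\right) = \left(91 + i \sqrt{1245}\right) \left(\sqrt{460010} - 3034\right) = \left(91 + i \sqrt{1245}\right) \left(-3034 + \sqrt{460010}\right) = \left(-3034 + \sqrt{460010}\right) \left(91 + i \sqrt{1245}\right)$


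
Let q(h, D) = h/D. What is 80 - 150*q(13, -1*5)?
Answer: 470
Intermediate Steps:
80 - 150*q(13, -1*5) = 80 - 1950/((-1*5)) = 80 - 1950/(-5) = 80 - 1950*(-1)/5 = 80 - 150*(-13/5) = 80 + 390 = 470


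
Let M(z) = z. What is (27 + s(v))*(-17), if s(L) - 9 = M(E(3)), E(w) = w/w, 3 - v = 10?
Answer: -629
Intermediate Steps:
v = -7 (v = 3 - 1*10 = 3 - 10 = -7)
E(w) = 1
s(L) = 10 (s(L) = 9 + 1 = 10)
(27 + s(v))*(-17) = (27 + 10)*(-17) = 37*(-17) = -629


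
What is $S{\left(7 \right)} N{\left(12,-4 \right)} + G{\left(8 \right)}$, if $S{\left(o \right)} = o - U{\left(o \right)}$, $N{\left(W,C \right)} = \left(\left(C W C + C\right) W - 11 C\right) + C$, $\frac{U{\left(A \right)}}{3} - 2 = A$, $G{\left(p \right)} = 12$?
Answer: $-45908$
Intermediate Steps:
$U{\left(A \right)} = 6 + 3 A$
$N{\left(W,C \right)} = - 10 C + W \left(C + W C^{2}\right)$ ($N{\left(W,C \right)} = \left(\left(W C^{2} + C\right) W - 11 C\right) + C = \left(\left(C + W C^{2}\right) W - 11 C\right) + C = \left(W \left(C + W C^{2}\right) - 11 C\right) + C = \left(- 11 C + W \left(C + W C^{2}\right)\right) + C = - 10 C + W \left(C + W C^{2}\right)$)
$S{\left(o \right)} = -6 - 2 o$ ($S{\left(o \right)} = o - \left(6 + 3 o\right) = -6 - 2 o$)
$S{\left(7 \right)} N{\left(12,-4 \right)} + G{\left(8 \right)} = \left(-6 - 14\right) \left(- 4 \left(-10 + 12 - 4 \cdot 12^{2}\right)\right) + 12 = \left(-6 - 14\right) \left(- 4 \left(-10 + 12 - 576\right)\right) + 12 = - 20 \left(- 4 \left(-10 + 12 - 576\right)\right) + 12 = - 20 \left(\left(-4\right) \left(-574\right)\right) + 12 = \left(-20\right) 2296 + 12 = -45920 + 12 = -45908$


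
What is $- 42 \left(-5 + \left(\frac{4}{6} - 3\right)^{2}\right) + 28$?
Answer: $\frac{28}{3} \approx 9.3333$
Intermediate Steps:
$- 42 \left(-5 + \left(\frac{4}{6} - 3\right)^{2}\right) + 28 = - 42 \left(-5 + \left(4 \cdot \frac{1}{6} - 3\right)^{2}\right) + 28 = - 42 \left(-5 + \left(\frac{2}{3} - 3\right)^{2}\right) + 28 = - 42 \left(-5 + \left(- \frac{7}{3}\right)^{2}\right) + 28 = - 42 \left(-5 + \frac{49}{9}\right) + 28 = \left(-42\right) \frac{4}{9} + 28 = - \frac{56}{3} + 28 = \frac{28}{3}$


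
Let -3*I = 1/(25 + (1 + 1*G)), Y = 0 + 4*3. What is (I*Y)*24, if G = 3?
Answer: -96/29 ≈ -3.3103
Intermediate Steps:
Y = 12 (Y = 0 + 12 = 12)
I = -1/87 (I = -1/(3*(25 + (1 + 1*3))) = -1/(3*(25 + (1 + 3))) = -1/(3*(25 + 4)) = -⅓/29 = -⅓*1/29 = -1/87 ≈ -0.011494)
(I*Y)*24 = -1/87*12*24 = -4/29*24 = -96/29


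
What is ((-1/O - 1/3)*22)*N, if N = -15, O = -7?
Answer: 440/7 ≈ 62.857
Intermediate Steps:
((-1/O - 1/3)*22)*N = ((-1/(-7) - 1/3)*22)*(-15) = ((-1*(-⅐) - 1*⅓)*22)*(-15) = ((⅐ - ⅓)*22)*(-15) = -4/21*22*(-15) = -88/21*(-15) = 440/7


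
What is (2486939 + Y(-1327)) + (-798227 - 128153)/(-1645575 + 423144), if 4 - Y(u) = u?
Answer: 434534187250/174633 ≈ 2.4883e+6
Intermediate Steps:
Y(u) = 4 - u
(2486939 + Y(-1327)) + (-798227 - 128153)/(-1645575 + 423144) = (2486939 + (4 - 1*(-1327))) + (-798227 - 128153)/(-1645575 + 423144) = (2486939 + (4 + 1327)) - 926380/(-1222431) = (2486939 + 1331) - 926380*(-1/1222431) = 2488270 + 132340/174633 = 434534187250/174633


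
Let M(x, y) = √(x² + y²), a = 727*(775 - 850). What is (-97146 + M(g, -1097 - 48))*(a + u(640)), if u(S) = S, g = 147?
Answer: 5234712210 - 53885*√1332634 ≈ 5.1725e+9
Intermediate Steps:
a = -54525 (a = 727*(-75) = -54525)
(-97146 + M(g, -1097 - 48))*(a + u(640)) = (-97146 + √(147² + (-1097 - 48)²))*(-54525 + 640) = (-97146 + √(21609 + (-1145)²))*(-53885) = (-97146 + √(21609 + 1311025))*(-53885) = (-97146 + √1332634)*(-53885) = 5234712210 - 53885*√1332634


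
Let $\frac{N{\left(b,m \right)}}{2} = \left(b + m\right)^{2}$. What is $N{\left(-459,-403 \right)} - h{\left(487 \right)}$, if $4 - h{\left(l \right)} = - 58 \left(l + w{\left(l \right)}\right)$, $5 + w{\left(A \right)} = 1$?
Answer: $1458070$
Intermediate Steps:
$w{\left(A \right)} = -4$ ($w{\left(A \right)} = -5 + 1 = -4$)
$N{\left(b,m \right)} = 2 \left(b + m\right)^{2}$
$h{\left(l \right)} = -228 + 58 l$ ($h{\left(l \right)} = 4 - - 58 \left(l - 4\right) = 4 - - 58 \left(-4 + l\right) = 4 - \left(232 - 58 l\right) = 4 + \left(-232 + 58 l\right) = -228 + 58 l$)
$N{\left(-459,-403 \right)} - h{\left(487 \right)} = 2 \left(-459 - 403\right)^{2} - \left(-228 + 58 \cdot 487\right) = 2 \left(-862\right)^{2} - \left(-228 + 28246\right) = 2 \cdot 743044 - 28018 = 1486088 - 28018 = 1458070$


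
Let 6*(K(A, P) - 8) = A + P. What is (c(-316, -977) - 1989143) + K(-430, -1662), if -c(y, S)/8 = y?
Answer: -5960867/3 ≈ -1.9870e+6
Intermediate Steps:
c(y, S) = -8*y
K(A, P) = 8 + A/6 + P/6 (K(A, P) = 8 + (A + P)/6 = 8 + (A/6 + P/6) = 8 + A/6 + P/6)
(c(-316, -977) - 1989143) + K(-430, -1662) = (-8*(-316) - 1989143) + (8 + (⅙)*(-430) + (⅙)*(-1662)) = (2528 - 1989143) + (8 - 215/3 - 277) = -1986615 - 1022/3 = -5960867/3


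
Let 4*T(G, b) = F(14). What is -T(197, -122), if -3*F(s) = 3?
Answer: 1/4 ≈ 0.25000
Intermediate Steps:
F(s) = -1 (F(s) = -1/3*3 = -1)
T(G, b) = -1/4 (T(G, b) = (1/4)*(-1) = -1/4)
-T(197, -122) = -1*(-1/4) = 1/4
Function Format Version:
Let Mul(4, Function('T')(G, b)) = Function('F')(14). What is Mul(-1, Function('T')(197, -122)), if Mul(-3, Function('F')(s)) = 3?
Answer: Rational(1, 4) ≈ 0.25000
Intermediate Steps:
Function('F')(s) = -1 (Function('F')(s) = Mul(Rational(-1, 3), 3) = -1)
Function('T')(G, b) = Rational(-1, 4) (Function('T')(G, b) = Mul(Rational(1, 4), -1) = Rational(-1, 4))
Mul(-1, Function('T')(197, -122)) = Mul(-1, Rational(-1, 4)) = Rational(1, 4)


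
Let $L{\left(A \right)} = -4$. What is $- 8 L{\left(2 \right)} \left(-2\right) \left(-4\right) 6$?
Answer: $1536$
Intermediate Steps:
$- 8 L{\left(2 \right)} \left(-2\right) \left(-4\right) 6 = \left(-8\right) \left(-4\right) \left(-2\right) \left(-4\right) 6 = 32 \cdot 8 \cdot 6 = 32 \cdot 48 = 1536$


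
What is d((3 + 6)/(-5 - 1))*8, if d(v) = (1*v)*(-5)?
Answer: 60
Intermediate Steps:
d(v) = -5*v (d(v) = v*(-5) = -5*v)
d((3 + 6)/(-5 - 1))*8 = -5*(3 + 6)/(-5 - 1)*8 = -45/(-6)*8 = -45*(-1)/6*8 = -5*(-3/2)*8 = (15/2)*8 = 60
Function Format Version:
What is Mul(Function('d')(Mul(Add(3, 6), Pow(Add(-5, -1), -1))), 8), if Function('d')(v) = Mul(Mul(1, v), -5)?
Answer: 60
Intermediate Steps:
Function('d')(v) = Mul(-5, v) (Function('d')(v) = Mul(v, -5) = Mul(-5, v))
Mul(Function('d')(Mul(Add(3, 6), Pow(Add(-5, -1), -1))), 8) = Mul(Mul(-5, Mul(Add(3, 6), Pow(Add(-5, -1), -1))), 8) = Mul(Mul(-5, Mul(9, Pow(-6, -1))), 8) = Mul(Mul(-5, Mul(9, Rational(-1, 6))), 8) = Mul(Mul(-5, Rational(-3, 2)), 8) = Mul(Rational(15, 2), 8) = 60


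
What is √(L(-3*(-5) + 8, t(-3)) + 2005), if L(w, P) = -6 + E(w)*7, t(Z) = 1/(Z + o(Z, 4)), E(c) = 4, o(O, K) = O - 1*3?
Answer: √2027 ≈ 45.022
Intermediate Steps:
o(O, K) = -3 + O (o(O, K) = O - 3 = -3 + O)
t(Z) = 1/(-3 + 2*Z) (t(Z) = 1/(Z + (-3 + Z)) = 1/(-3 + 2*Z))
L(w, P) = 22 (L(w, P) = -6 + 4*7 = -6 + 28 = 22)
√(L(-3*(-5) + 8, t(-3)) + 2005) = √(22 + 2005) = √2027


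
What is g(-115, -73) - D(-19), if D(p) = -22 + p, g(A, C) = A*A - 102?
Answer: 13164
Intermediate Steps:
g(A, C) = -102 + A² (g(A, C) = A² - 102 = -102 + A²)
g(-115, -73) - D(-19) = (-102 + (-115)²) - (-22 - 19) = (-102 + 13225) - 1*(-41) = 13123 + 41 = 13164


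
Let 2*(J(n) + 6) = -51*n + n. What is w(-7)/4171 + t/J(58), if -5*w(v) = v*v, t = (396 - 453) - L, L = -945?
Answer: -2323823/3795610 ≈ -0.61224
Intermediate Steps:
t = 888 (t = (396 - 453) - 1*(-945) = -57 + 945 = 888)
w(v) = -v²/5 (w(v) = -v*v/5 = -v²/5)
J(n) = -6 - 25*n (J(n) = -6 + (-51*n + n)/2 = -6 + (-50*n)/2 = -6 - 25*n)
w(-7)/4171 + t/J(58) = -⅕*(-7)²/4171 + 888/(-6 - 25*58) = -⅕*49*(1/4171) + 888/(-6 - 1450) = -49/5*1/4171 + 888/(-1456) = -49/20855 + 888*(-1/1456) = -49/20855 - 111/182 = -2323823/3795610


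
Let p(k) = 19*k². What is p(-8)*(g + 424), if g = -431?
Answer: -8512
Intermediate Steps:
p(-8)*(g + 424) = (19*(-8)²)*(-431 + 424) = (19*64)*(-7) = 1216*(-7) = -8512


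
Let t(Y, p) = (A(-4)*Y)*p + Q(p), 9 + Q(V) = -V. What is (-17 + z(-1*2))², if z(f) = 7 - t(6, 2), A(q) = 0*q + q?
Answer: 2401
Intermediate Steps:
A(q) = q (A(q) = 0 + q = q)
Q(V) = -9 - V
t(Y, p) = -9 - p - 4*Y*p (t(Y, p) = (-4*Y)*p + (-9 - p) = -4*Y*p + (-9 - p) = -9 - p - 4*Y*p)
z(f) = 66 (z(f) = 7 - (-9 - 1*2 - 4*6*2) = 7 - (-9 - 2 - 48) = 7 - 1*(-59) = 7 + 59 = 66)
(-17 + z(-1*2))² = (-17 + 66)² = 49² = 2401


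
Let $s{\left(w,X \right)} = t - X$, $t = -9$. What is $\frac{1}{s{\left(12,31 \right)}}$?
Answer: $- \frac{1}{40} \approx -0.025$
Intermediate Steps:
$s{\left(w,X \right)} = -9 - X$
$\frac{1}{s{\left(12,31 \right)}} = \frac{1}{-9 - 31} = \frac{1}{-40} = - \frac{1}{40}$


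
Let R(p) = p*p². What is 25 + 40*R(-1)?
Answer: -15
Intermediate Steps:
R(p) = p³
25 + 40*R(-1) = 25 + 40*(-1)³ = 25 + 40*(-1) = 25 - 40 = -15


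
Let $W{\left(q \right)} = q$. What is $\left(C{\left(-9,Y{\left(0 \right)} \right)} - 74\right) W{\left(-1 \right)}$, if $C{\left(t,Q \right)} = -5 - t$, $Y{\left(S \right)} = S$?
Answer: $70$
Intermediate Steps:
$\left(C{\left(-9,Y{\left(0 \right)} \right)} - 74\right) W{\left(-1 \right)} = \left(\left(-5 - -9\right) - 74\right) \left(-1\right) = \left(\left(-5 + 9\right) - 74\right) \left(-1\right) = \left(4 - 74\right) \left(-1\right) = \left(-70\right) \left(-1\right) = 70$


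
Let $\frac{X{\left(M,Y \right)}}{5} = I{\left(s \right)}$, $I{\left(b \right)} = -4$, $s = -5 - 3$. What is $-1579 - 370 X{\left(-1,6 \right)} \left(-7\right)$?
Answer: $-53379$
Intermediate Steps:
$s = -8$ ($s = -5 - 3 = -8$)
$X{\left(M,Y \right)} = -20$ ($X{\left(M,Y \right)} = 5 \left(-4\right) = -20$)
$-1579 - 370 X{\left(-1,6 \right)} \left(-7\right) = -1579 - 370 \left(\left(-20\right) \left(-7\right)\right) = -1579 - 51800 = -53379$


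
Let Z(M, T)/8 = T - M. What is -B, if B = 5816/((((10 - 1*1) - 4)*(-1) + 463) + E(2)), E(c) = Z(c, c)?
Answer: -2908/229 ≈ -12.699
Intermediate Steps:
Z(M, T) = -8*M + 8*T (Z(M, T) = 8*(T - M) = -8*M + 8*T)
E(c) = 0 (E(c) = -8*c + 8*c = 0)
B = 2908/229 (B = 5816/((((10 - 1*1) - 4)*(-1) + 463) + 0) = 5816/((((10 - 1) - 4)*(-1) + 463) + 0) = 5816/(((9 - 4)*(-1) + 463) + 0) = 5816/((5*(-1) + 463) + 0) = 5816/((-5 + 463) + 0) = 5816/(458 + 0) = 5816/458 = 5816*(1/458) = 2908/229 ≈ 12.699)
-B = -1*2908/229 = -2908/229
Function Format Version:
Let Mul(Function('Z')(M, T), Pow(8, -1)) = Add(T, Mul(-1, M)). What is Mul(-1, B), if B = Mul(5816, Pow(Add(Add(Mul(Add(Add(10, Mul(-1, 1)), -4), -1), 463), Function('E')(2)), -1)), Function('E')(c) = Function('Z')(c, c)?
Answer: Rational(-2908, 229) ≈ -12.699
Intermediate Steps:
Function('Z')(M, T) = Add(Mul(-8, M), Mul(8, T)) (Function('Z')(M, T) = Mul(8, Add(T, Mul(-1, M))) = Add(Mul(-8, M), Mul(8, T)))
Function('E')(c) = 0 (Function('E')(c) = Add(Mul(-8, c), Mul(8, c)) = 0)
B = Rational(2908, 229) (B = Mul(5816, Pow(Add(Add(Mul(Add(Add(10, Mul(-1, 1)), -4), -1), 463), 0), -1)) = Mul(5816, Pow(Add(Add(Mul(Add(Add(10, -1), -4), -1), 463), 0), -1)) = Mul(5816, Pow(Add(Add(Mul(Add(9, -4), -1), 463), 0), -1)) = Mul(5816, Pow(Add(Add(Mul(5, -1), 463), 0), -1)) = Mul(5816, Pow(Add(Add(-5, 463), 0), -1)) = Mul(5816, Pow(Add(458, 0), -1)) = Mul(5816, Pow(458, -1)) = Mul(5816, Rational(1, 458)) = Rational(2908, 229) ≈ 12.699)
Mul(-1, B) = Mul(-1, Rational(2908, 229)) = Rational(-2908, 229)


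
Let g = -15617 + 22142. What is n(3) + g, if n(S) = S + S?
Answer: 6531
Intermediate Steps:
g = 6525
n(S) = 2*S
n(3) + g = 2*3 + 6525 = 6 + 6525 = 6531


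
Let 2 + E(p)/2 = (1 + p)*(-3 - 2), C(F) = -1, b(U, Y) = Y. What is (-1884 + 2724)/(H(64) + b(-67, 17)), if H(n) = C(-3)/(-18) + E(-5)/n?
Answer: 120960/2537 ≈ 47.678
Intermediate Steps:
E(p) = -14 - 10*p (E(p) = -4 + 2*((1 + p)*(-3 - 2)) = -4 + 2*((1 + p)*(-5)) = -4 + 2*(-5 - 5*p) = -4 + (-10 - 10*p) = -14 - 10*p)
H(n) = 1/18 + 36/n (H(n) = -1/(-18) + (-14 - 10*(-5))/n = -1*(-1/18) + (-14 + 50)/n = 1/18 + 36/n)
(-1884 + 2724)/(H(64) + b(-67, 17)) = (-1884 + 2724)/((1/18)*(648 + 64)/64 + 17) = 840/((1/18)*(1/64)*712 + 17) = 840/(89/144 + 17) = 840/(2537/144) = 840*(144/2537) = 120960/2537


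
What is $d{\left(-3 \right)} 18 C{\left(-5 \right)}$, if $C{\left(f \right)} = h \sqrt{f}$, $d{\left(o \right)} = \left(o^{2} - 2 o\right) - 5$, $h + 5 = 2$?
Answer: $- 540 i \sqrt{5} \approx - 1207.5 i$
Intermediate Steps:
$h = -3$ ($h = -5 + 2 = -3$)
$d{\left(o \right)} = -5 + o^{2} - 2 o$
$C{\left(f \right)} = - 3 \sqrt{f}$
$d{\left(-3 \right)} 18 C{\left(-5 \right)} = \left(-5 + \left(-3\right)^{2} - -6\right) 18 \left(- 3 \sqrt{-5}\right) = \left(-5 + 9 + 6\right) 18 \left(- 3 i \sqrt{5}\right) = 10 \cdot 18 \left(- 3 i \sqrt{5}\right) = 180 \left(- 3 i \sqrt{5}\right) = - 540 i \sqrt{5}$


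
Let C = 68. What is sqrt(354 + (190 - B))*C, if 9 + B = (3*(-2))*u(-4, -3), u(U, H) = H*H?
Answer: 68*sqrt(607) ≈ 1675.3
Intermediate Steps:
u(U, H) = H**2
B = -63 (B = -9 + (3*(-2))*(-3)**2 = -9 - 6*9 = -9 - 54 = -63)
sqrt(354 + (190 - B))*C = sqrt(354 + (190 - 1*(-63)))*68 = sqrt(354 + (190 + 63))*68 = sqrt(354 + 253)*68 = sqrt(607)*68 = 68*sqrt(607)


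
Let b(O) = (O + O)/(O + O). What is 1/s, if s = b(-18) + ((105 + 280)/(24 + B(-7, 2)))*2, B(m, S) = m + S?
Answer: 19/789 ≈ 0.024081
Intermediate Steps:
b(O) = 1 (b(O) = (2*O)/((2*O)) = (2*O)*(1/(2*O)) = 1)
B(m, S) = S + m
s = 789/19 (s = 1 + ((105 + 280)/(24 + (2 - 7)))*2 = 1 + (385/(24 - 5))*2 = 1 + (385/19)*2 = 1 + 770/19 = 789/19 ≈ 41.526)
1/s = 1/(789/19) = 19/789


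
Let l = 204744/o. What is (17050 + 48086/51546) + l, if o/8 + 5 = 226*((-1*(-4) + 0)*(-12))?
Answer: 4768731321740/279714369 ≈ 17049.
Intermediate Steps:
o = -86824 (o = -40 + 8*(226*((-1*(-4) + 0)*(-12))) = -40 + 8*(226*((4 + 0)*(-12))) = -40 + 8*(226*(4*(-12))) = -40 + 8*(226*(-48)) = -40 + 8*(-10848) = -40 - 86784 = -86824)
l = -25593/10853 (l = 204744/(-86824) = 204744*(-1/86824) = -25593/10853 ≈ -2.3582)
(17050 + 48086/51546) + l = (17050 + 48086/51546) - 25593/10853 = (17050 + 48086*(1/51546)) - 25593/10853 = (17050 + 24043/25773) - 25593/10853 = 439453693/25773 - 25593/10853 = 4768731321740/279714369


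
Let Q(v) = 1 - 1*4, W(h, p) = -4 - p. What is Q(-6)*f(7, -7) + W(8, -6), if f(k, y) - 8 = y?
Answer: -1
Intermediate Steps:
f(k, y) = 8 + y
Q(v) = -3 (Q(v) = 1 - 4 = -3)
Q(-6)*f(7, -7) + W(8, -6) = -3*(8 - 7) + (-4 - 1*(-6)) = -3*1 + (-4 + 6) = -3 + 2 = -1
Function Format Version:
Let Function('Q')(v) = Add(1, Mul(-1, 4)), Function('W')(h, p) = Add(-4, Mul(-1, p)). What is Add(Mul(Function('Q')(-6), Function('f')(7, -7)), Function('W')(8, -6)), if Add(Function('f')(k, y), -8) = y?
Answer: -1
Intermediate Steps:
Function('f')(k, y) = Add(8, y)
Function('Q')(v) = -3 (Function('Q')(v) = Add(1, -4) = -3)
Add(Mul(Function('Q')(-6), Function('f')(7, -7)), Function('W')(8, -6)) = Add(Mul(-3, Add(8, -7)), Add(-4, Mul(-1, -6))) = Add(Mul(-3, 1), Add(-4, 6)) = Add(-3, 2) = -1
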